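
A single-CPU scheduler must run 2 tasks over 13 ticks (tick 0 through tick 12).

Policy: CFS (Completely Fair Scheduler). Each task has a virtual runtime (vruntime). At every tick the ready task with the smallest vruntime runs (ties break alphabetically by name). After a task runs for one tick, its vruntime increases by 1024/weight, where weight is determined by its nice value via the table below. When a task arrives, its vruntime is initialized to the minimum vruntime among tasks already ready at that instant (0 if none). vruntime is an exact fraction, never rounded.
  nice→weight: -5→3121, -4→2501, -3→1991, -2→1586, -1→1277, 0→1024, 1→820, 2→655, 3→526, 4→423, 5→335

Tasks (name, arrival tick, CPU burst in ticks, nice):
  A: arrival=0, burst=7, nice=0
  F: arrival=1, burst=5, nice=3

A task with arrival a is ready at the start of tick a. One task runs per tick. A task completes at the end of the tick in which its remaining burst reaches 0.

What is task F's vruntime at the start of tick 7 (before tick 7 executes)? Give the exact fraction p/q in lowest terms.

t=0: vr[A=0] → run A
t=1: vr[A=1 F=1] → run A
t=2: vr[A=2 F=1] → run F
t=3: vr[A=2 F=775/263] → run A
t=4: vr[A=3 F=775/263] → run F
t=5: vr[A=3 F=1287/263] → run A
t=6: vr[A=4 F=1287/263] → run A
t=7: vr[A=5 F=1287/263] → run F
t=8: vr[A=5 F=1799/263] → run A
t=9: vr[A=6 F=1799/263] → run A
t=10: vr[F=1799/263] → run F
t=11: vr[F=2311/263] → run F
t=12: (idle)

vruntime(F, start of tick 7) = 1287/263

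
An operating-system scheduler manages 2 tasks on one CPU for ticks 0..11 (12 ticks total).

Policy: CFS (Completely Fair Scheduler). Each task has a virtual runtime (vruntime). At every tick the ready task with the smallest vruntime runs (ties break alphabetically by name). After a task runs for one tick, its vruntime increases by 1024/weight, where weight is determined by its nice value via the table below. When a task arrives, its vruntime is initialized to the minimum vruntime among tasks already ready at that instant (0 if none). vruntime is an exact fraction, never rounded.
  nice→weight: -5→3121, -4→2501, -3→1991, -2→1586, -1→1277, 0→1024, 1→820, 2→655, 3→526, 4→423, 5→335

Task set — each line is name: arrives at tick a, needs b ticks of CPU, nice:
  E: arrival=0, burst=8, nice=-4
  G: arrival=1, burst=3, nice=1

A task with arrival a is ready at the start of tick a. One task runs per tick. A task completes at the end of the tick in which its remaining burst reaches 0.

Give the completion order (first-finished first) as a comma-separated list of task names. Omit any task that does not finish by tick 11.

completion order = E, G

t=0: vr[E=0] → run E
t=1: vr[E=1024/2501 G=1024/2501] → run E
t=2: vr[E=2048/2501 G=1024/2501] → run G
t=3: vr[E=2048/2501 G=20736/12505] → run E
t=4: vr[E=3072/2501 G=20736/12505] → run E
t=5: vr[E=4096/2501 G=20736/12505] → run E
t=6: vr[E=5120/2501 G=20736/12505] → run G
t=7: vr[E=5120/2501 G=36352/12505] → run E
t=8: vr[E=6144/2501 G=36352/12505] → run E
t=9: vr[E=7168/2501 G=36352/12505] → run E
t=10: vr[G=36352/12505] → run G
t=11: (idle)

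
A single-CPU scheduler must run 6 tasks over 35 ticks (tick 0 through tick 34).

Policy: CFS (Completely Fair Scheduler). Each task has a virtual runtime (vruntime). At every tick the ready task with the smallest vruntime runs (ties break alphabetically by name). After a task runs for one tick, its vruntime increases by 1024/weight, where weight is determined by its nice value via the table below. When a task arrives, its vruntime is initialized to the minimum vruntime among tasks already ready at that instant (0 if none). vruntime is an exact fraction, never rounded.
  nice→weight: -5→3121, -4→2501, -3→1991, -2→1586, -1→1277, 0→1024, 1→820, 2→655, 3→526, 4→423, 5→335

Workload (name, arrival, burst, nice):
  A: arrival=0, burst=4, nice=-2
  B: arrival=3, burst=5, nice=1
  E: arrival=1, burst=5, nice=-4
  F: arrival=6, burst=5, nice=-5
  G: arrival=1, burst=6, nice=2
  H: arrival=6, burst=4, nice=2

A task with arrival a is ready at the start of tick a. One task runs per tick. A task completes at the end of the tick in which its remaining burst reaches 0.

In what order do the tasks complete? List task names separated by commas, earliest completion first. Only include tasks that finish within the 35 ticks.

completion order = A, E, F, B, H, G

t=0: vr[A=0] → run A
t=1: vr[A=512/793 E=512/793 G=512/793] → run A
t=2: vr[A=1024/793 E=512/793 G=512/793] → run E
t=3: vr[A=1024/793 B=512/793 E=34304/32513 G=512/793] → run B
t=4: vr[A=1024/793 B=307968/162565 E=34304/32513 G=512/793] → run G
t=5: vr[A=1024/793 B=307968/162565 E=34304/32513 G=1147392/519415] → run E
t=6: vr[A=1024/793 B=307968/162565 E=47616/32513 F=1024/793 G=1147392/519415 H=1024/793] → run A
t=7: vr[A=1536/793 B=307968/162565 E=47616/32513 F=1024/793 G=1147392/519415 H=1024/793] → run F
t=8: vr[A=1536/793 B=307968/162565 E=47616/32513 F=4007936/2474953 G=1147392/519415 H=1024/793] → run H
t=9: vr[A=1536/793 B=307968/162565 E=47616/32513 F=4007936/2474953 G=1147392/519415 H=1482752/519415] → run E
t=10: vr[A=1536/793 B=307968/162565 E=60928/32513 F=4007936/2474953 G=1147392/519415 H=1482752/519415] → run F
t=11: vr[A=1536/793 B=307968/162565 E=60928/32513 F=4819968/2474953 G=1147392/519415 H=1482752/519415] → run E
t=12: vr[A=1536/793 B=307968/162565 E=74240/32513 F=4819968/2474953 G=1147392/519415 H=1482752/519415] → run B
t=13: vr[A=1536/793 B=510976/162565 E=74240/32513 F=4819968/2474953 G=1147392/519415 H=1482752/519415] → run A
t=14: vr[B=510976/162565 E=74240/32513 F=4819968/2474953 G=1147392/519415 H=1482752/519415] → run F
t=15: vr[B=510976/162565 E=74240/32513 F=5632000/2474953 G=1147392/519415 H=1482752/519415] → run G
t=16: vr[B=510976/162565 E=74240/32513 F=5632000/2474953 G=1959424/519415 H=1482752/519415] → run F
t=17: vr[B=510976/162565 E=74240/32513 F=6444032/2474953 G=1959424/519415 H=1482752/519415] → run E
t=18: vr[B=510976/162565 F=6444032/2474953 G=1959424/519415 H=1482752/519415] → run F
t=19: vr[B=510976/162565 G=1959424/519415 H=1482752/519415] → run H
t=20: vr[B=510976/162565 G=1959424/519415 H=2294784/519415] → run B
t=21: vr[B=713984/162565 G=1959424/519415 H=2294784/519415] → run G
t=22: vr[B=713984/162565 G=2771456/519415 H=2294784/519415] → run B
t=23: vr[B=916992/162565 G=2771456/519415 H=2294784/519415] → run H
t=24: vr[B=916992/162565 G=2771456/519415 H=3106816/519415] → run G
t=25: vr[B=916992/162565 G=3583488/519415 H=3106816/519415] → run B
t=26: vr[G=3583488/519415 H=3106816/519415] → run H
t=27: vr[G=3583488/519415] → run G
t=28: vr[G=879104/103883] → run G
t=29: (idle)
t=30: (idle)
t=31: (idle)
t=32: (idle)
t=33: (idle)
t=34: (idle)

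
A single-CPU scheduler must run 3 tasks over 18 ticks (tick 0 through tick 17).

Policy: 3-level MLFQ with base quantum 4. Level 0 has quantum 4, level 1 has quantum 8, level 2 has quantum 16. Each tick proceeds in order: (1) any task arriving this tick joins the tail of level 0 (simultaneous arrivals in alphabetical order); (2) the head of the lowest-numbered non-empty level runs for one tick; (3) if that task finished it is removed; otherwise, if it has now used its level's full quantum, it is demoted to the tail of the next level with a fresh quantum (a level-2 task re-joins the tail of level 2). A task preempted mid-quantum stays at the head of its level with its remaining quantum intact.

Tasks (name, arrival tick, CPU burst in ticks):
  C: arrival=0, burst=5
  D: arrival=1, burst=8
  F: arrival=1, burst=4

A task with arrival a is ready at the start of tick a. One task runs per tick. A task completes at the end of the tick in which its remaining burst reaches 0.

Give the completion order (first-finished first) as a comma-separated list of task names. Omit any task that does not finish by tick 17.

t=0: L0/L1/L2 = C/-/- → run C
t=1: L0/L1/L2 = CDF/-/- → run C
t=2: L0/L1/L2 = CDF/-/- → run C
t=3: L0/L1/L2 = CDF/-/- → run C
t=4: L0/L1/L2 = DF/C/- → run D
t=5: L0/L1/L2 = DF/C/- → run D
t=6: L0/L1/L2 = DF/C/- → run D
t=7: L0/L1/L2 = DF/C/- → run D
t=8: L0/L1/L2 = F/CD/- → run F
t=9: L0/L1/L2 = F/CD/- → run F
t=10: L0/L1/L2 = F/CD/- → run F
t=11: L0/L1/L2 = F/CD/- → run F
t=12: L0/L1/L2 = -/CD/- → run C
t=13: L0/L1/L2 = -/D/- → run D
t=14: L0/L1/L2 = -/D/- → run D
t=15: L0/L1/L2 = -/D/- → run D
t=16: L0/L1/L2 = -/D/- → run D
t=17: (idle)

completion order = F, C, D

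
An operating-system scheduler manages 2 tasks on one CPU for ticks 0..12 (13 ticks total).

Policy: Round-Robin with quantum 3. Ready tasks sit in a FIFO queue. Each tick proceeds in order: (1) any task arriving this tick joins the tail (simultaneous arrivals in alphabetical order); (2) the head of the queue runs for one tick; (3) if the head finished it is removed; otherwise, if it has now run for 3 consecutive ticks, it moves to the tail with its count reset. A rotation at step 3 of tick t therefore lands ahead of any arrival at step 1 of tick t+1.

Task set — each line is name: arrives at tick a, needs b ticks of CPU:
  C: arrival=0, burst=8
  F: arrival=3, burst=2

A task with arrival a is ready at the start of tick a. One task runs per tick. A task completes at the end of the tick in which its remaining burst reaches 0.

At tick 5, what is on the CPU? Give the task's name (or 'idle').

running at tick 5 = C

t=0: queue=[C] q_used=0 → run C
t=1: queue=[C] q_used=1 → run C
t=2: queue=[C] q_used=2 → run C
t=3: queue=[C,F] q_used=0 → run C
t=4: queue=[C,F] q_used=1 → run C
t=5: queue=[C,F] q_used=2 → run C
t=6: queue=[F,C] q_used=0 → run F
t=7: queue=[F,C] q_used=1 → run F
t=8: queue=[C] q_used=0 → run C
t=9: queue=[C] q_used=1 → run C
t=10: (idle)
t=11: (idle)
t=12: (idle)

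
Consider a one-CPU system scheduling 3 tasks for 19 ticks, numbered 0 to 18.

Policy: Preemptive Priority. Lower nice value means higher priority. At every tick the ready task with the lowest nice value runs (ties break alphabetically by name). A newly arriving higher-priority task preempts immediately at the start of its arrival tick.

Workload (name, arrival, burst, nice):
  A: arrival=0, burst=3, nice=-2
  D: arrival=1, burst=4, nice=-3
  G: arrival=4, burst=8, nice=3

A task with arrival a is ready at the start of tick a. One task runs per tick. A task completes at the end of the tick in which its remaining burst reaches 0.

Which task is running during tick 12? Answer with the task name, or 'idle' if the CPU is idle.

t=0: ready={A} → run A
t=1: ready={A,D} → run D
t=2: ready={A,D} → run D
t=3: ready={A,D} → run D
t=4: ready={A,D,G} → run D
t=5: ready={A,G} → run A
t=6: ready={A,G} → run A
t=7: ready={G} → run G
t=8: ready={G} → run G
t=9: ready={G} → run G
t=10: ready={G} → run G
t=11: ready={G} → run G
t=12: ready={G} → run G
t=13: ready={G} → run G
t=14: ready={G} → run G
t=15: (idle)
t=16: (idle)
t=17: (idle)
t=18: (idle)

running at tick 12 = G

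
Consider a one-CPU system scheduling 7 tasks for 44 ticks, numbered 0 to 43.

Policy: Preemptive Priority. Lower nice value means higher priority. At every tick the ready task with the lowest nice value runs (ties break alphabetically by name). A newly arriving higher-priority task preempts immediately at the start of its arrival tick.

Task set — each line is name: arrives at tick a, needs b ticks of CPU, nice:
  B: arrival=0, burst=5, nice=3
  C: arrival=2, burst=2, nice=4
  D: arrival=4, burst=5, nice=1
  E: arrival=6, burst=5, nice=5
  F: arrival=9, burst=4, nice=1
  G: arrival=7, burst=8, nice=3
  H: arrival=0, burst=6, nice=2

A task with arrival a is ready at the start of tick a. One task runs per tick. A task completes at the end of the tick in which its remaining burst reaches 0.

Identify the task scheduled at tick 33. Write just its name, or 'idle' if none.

t=0: ready={B,H} → run H
t=1: ready={B,H} → run H
t=2: ready={B,C,H} → run H
t=3: ready={B,C,H} → run H
t=4: ready={B,C,D,H} → run D
t=5: ready={B,C,D,H} → run D
t=6: ready={B,C,D,E,H} → run D
t=7: ready={B,C,D,E,G,H} → run D
t=8: ready={B,C,D,E,G,H} → run D
t=9: ready={B,C,E,F,G,H} → run F
t=10: ready={B,C,E,F,G,H} → run F
t=11: ready={B,C,E,F,G,H} → run F
t=12: ready={B,C,E,F,G,H} → run F
t=13: ready={B,C,E,G,H} → run H
t=14: ready={B,C,E,G,H} → run H
t=15: ready={B,C,E,G} → run B
t=16: ready={B,C,E,G} → run B
t=17: ready={B,C,E,G} → run B
t=18: ready={B,C,E,G} → run B
t=19: ready={B,C,E,G} → run B
t=20: ready={C,E,G} → run G
t=21: ready={C,E,G} → run G
t=22: ready={C,E,G} → run G
t=23: ready={C,E,G} → run G
t=24: ready={C,E,G} → run G
t=25: ready={C,E,G} → run G
t=26: ready={C,E,G} → run G
t=27: ready={C,E,G} → run G
t=28: ready={C,E} → run C
t=29: ready={C,E} → run C
t=30: ready={E} → run E
t=31: ready={E} → run E
t=32: ready={E} → run E
t=33: ready={E} → run E
t=34: ready={E} → run E
t=35: (idle)
t=36: (idle)
t=37: (idle)
t=38: (idle)
t=39: (idle)
t=40: (idle)
t=41: (idle)
t=42: (idle)
t=43: (idle)

running at tick 33 = E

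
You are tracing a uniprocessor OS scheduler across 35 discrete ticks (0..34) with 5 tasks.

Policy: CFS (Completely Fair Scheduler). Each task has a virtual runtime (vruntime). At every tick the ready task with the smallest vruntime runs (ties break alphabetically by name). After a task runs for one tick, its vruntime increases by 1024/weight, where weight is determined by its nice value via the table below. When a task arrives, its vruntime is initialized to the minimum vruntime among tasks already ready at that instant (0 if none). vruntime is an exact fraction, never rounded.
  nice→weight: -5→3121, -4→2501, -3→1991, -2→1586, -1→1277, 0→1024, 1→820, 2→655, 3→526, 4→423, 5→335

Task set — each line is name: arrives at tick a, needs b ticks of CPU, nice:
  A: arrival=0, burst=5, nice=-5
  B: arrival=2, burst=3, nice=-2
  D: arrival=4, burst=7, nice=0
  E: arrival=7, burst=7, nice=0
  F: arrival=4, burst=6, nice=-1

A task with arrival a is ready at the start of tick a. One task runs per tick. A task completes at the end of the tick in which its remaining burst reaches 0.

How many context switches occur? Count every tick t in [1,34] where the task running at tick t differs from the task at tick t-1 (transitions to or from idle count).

context switches = 26

t=0: vr[A=0] → run A
t=1: vr[A=1024/3121] → run A
t=2: vr[A=2048/3121 B=2048/3121] → run A
t=3: vr[A=3072/3121 B=2048/3121] → run B
t=4: vr[A=3072/3121 B=3222016/2474953 D=3072/3121 F=3072/3121] → run A
t=5: vr[A=4096/3121 B=3222016/2474953 D=3072/3121 F=3072/3121] → run D
t=6: vr[A=4096/3121 B=3222016/2474953 D=6193/3121 F=3072/3121] → run F
t=7: vr[A=4096/3121 B=3222016/2474953 D=6193/3121 E=3222016/2474953 F=7118848/3985517] → run B
t=8: vr[A=4096/3121 B=4819968/2474953 D=6193/3121 E=3222016/2474953 F=7118848/3985517] → run E
t=9: vr[A=4096/3121 B=4819968/2474953 D=6193/3121 E=5696969/2474953 F=7118848/3985517] → run A
t=10: vr[B=4819968/2474953 D=6193/3121 E=5696969/2474953 F=7118848/3985517] → run F
t=11: vr[B=4819968/2474953 D=6193/3121 E=5696969/2474953 F=10314752/3985517] → run B
t=12: vr[D=6193/3121 E=5696969/2474953 F=10314752/3985517] → run D
t=13: vr[D=9314/3121 E=5696969/2474953 F=10314752/3985517] → run E
t=14: vr[D=9314/3121 E=8171922/2474953 F=10314752/3985517] → run F
t=15: vr[D=9314/3121 E=8171922/2474953 F=13510656/3985517] → run D
t=16: vr[D=12435/3121 E=8171922/2474953 F=13510656/3985517] → run E
t=17: vr[D=12435/3121 E=10646875/2474953 F=13510656/3985517] → run F
t=18: vr[D=12435/3121 E=10646875/2474953 F=16706560/3985517] → run D
t=19: vr[D=15556/3121 E=10646875/2474953 F=16706560/3985517] → run F
t=20: vr[D=15556/3121 E=10646875/2474953 F=19902464/3985517] → run E
t=21: vr[D=15556/3121 E=13121828/2474953 F=19902464/3985517] → run D
t=22: vr[D=18677/3121 E=13121828/2474953 F=19902464/3985517] → run F
t=23: vr[D=18677/3121 E=13121828/2474953] → run E
t=24: vr[D=18677/3121 E=15596781/2474953] → run D
t=25: vr[D=21798/3121 E=15596781/2474953] → run E
t=26: vr[D=21798/3121 E=18071734/2474953] → run D
t=27: vr[E=18071734/2474953] → run E
t=28: (idle)
t=29: (idle)
t=30: (idle)
t=31: (idle)
t=32: (idle)
t=33: (idle)
t=34: (idle)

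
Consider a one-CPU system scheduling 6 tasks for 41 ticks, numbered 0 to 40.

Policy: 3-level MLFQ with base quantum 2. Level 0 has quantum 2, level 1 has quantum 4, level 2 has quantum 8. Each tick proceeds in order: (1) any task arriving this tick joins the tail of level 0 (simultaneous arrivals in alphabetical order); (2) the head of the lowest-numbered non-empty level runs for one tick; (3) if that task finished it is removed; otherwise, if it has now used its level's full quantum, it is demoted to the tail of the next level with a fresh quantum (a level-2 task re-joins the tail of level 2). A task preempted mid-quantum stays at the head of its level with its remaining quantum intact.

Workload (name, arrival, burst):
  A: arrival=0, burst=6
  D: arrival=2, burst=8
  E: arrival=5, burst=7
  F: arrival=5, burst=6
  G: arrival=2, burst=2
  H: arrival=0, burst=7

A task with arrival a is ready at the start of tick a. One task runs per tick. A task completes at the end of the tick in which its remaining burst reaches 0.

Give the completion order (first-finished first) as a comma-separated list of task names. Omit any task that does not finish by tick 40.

completion order = G, A, F, H, D, E

t=0: L0/L1/L2 = AH/-/- → run A
t=1: L0/L1/L2 = AH/-/- → run A
t=2: L0/L1/L2 = HDG/A/- → run H
t=3: L0/L1/L2 = HDG/A/- → run H
t=4: L0/L1/L2 = DG/AH/- → run D
t=5: L0/L1/L2 = DGEF/AH/- → run D
t=6: L0/L1/L2 = GEF/AHD/- → run G
t=7: L0/L1/L2 = GEF/AHD/- → run G
t=8: L0/L1/L2 = EF/AHD/- → run E
t=9: L0/L1/L2 = EF/AHD/- → run E
t=10: L0/L1/L2 = F/AHDE/- → run F
t=11: L0/L1/L2 = F/AHDE/- → run F
t=12: L0/L1/L2 = -/AHDEF/- → run A
t=13: L0/L1/L2 = -/AHDEF/- → run A
t=14: L0/L1/L2 = -/AHDEF/- → run A
t=15: L0/L1/L2 = -/AHDEF/- → run A
t=16: L0/L1/L2 = -/HDEF/- → run H
t=17: L0/L1/L2 = -/HDEF/- → run H
t=18: L0/L1/L2 = -/HDEF/- → run H
t=19: L0/L1/L2 = -/HDEF/- → run H
t=20: L0/L1/L2 = -/DEF/H → run D
t=21: L0/L1/L2 = -/DEF/H → run D
t=22: L0/L1/L2 = -/DEF/H → run D
t=23: L0/L1/L2 = -/DEF/H → run D
t=24: L0/L1/L2 = -/EF/HD → run E
t=25: L0/L1/L2 = -/EF/HD → run E
t=26: L0/L1/L2 = -/EF/HD → run E
t=27: L0/L1/L2 = -/EF/HD → run E
t=28: L0/L1/L2 = -/F/HDE → run F
t=29: L0/L1/L2 = -/F/HDE → run F
t=30: L0/L1/L2 = -/F/HDE → run F
t=31: L0/L1/L2 = -/F/HDE → run F
t=32: L0/L1/L2 = -/-/HDE → run H
t=33: L0/L1/L2 = -/-/DE → run D
t=34: L0/L1/L2 = -/-/DE → run D
t=35: L0/L1/L2 = -/-/E → run E
t=36: (idle)
t=37: (idle)
t=38: (idle)
t=39: (idle)
t=40: (idle)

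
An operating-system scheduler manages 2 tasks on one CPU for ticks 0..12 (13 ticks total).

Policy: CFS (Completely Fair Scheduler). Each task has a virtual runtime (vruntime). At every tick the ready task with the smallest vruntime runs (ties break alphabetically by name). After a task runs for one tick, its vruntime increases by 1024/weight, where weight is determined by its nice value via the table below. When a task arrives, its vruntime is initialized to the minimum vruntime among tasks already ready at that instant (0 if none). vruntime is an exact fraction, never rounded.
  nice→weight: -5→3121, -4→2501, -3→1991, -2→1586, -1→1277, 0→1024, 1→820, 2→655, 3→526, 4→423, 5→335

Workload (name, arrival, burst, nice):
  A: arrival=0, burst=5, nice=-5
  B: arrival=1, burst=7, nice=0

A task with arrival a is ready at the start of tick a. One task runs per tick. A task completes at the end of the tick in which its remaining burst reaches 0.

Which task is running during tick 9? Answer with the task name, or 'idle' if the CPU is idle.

running at tick 9 = B

t=0: vr[A=0] → run A
t=1: vr[A=1024/3121 B=1024/3121] → run A
t=2: vr[A=2048/3121 B=1024/3121] → run B
t=3: vr[A=2048/3121 B=4145/3121] → run A
t=4: vr[A=3072/3121 B=4145/3121] → run A
t=5: vr[A=4096/3121 B=4145/3121] → run A
t=6: vr[B=4145/3121] → run B
t=7: vr[B=7266/3121] → run B
t=8: vr[B=10387/3121] → run B
t=9: vr[B=13508/3121] → run B
t=10: vr[B=16629/3121] → run B
t=11: vr[B=19750/3121] → run B
t=12: (idle)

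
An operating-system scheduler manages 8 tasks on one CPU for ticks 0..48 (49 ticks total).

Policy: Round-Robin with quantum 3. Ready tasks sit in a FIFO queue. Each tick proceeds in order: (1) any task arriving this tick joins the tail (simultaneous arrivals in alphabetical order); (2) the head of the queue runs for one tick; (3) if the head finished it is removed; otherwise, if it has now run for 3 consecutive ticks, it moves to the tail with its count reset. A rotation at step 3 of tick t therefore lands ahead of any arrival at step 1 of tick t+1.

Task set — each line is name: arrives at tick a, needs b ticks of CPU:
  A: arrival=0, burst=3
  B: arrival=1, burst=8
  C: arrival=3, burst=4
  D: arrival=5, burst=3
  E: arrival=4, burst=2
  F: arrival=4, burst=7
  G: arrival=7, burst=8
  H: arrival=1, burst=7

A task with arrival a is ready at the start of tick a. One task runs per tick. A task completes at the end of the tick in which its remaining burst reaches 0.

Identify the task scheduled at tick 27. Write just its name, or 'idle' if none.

running at tick 27 = H

t=0: queue=[A] q_used=0 → run A
t=1: queue=[A,B,H] q_used=1 → run A
t=2: queue=[A,B,H] q_used=2 → run A
t=3: queue=[B,H,C] q_used=0 → run B
t=4: queue=[B,H,C,E,F] q_used=1 → run B
t=5: queue=[B,H,C,E,F,D] q_used=2 → run B
t=6: queue=[H,C,E,F,D,B] q_used=0 → run H
t=7: queue=[H,C,E,F,D,B,G] q_used=1 → run H
t=8: queue=[H,C,E,F,D,B,G] q_used=2 → run H
t=9: queue=[C,E,F,D,B,G,H] q_used=0 → run C
t=10: queue=[C,E,F,D,B,G,H] q_used=1 → run C
t=11: queue=[C,E,F,D,B,G,H] q_used=2 → run C
t=12: queue=[E,F,D,B,G,H,C] q_used=0 → run E
t=13: queue=[E,F,D,B,G,H,C] q_used=1 → run E
t=14: queue=[F,D,B,G,H,C] q_used=0 → run F
t=15: queue=[F,D,B,G,H,C] q_used=1 → run F
t=16: queue=[F,D,B,G,H,C] q_used=2 → run F
t=17: queue=[D,B,G,H,C,F] q_used=0 → run D
t=18: queue=[D,B,G,H,C,F] q_used=1 → run D
t=19: queue=[D,B,G,H,C,F] q_used=2 → run D
t=20: queue=[B,G,H,C,F] q_used=0 → run B
t=21: queue=[B,G,H,C,F] q_used=1 → run B
t=22: queue=[B,G,H,C,F] q_used=2 → run B
t=23: queue=[G,H,C,F,B] q_used=0 → run G
t=24: queue=[G,H,C,F,B] q_used=1 → run G
t=25: queue=[G,H,C,F,B] q_used=2 → run G
t=26: queue=[H,C,F,B,G] q_used=0 → run H
t=27: queue=[H,C,F,B,G] q_used=1 → run H
t=28: queue=[H,C,F,B,G] q_used=2 → run H
t=29: queue=[C,F,B,G,H] q_used=0 → run C
t=30: queue=[F,B,G,H] q_used=0 → run F
t=31: queue=[F,B,G,H] q_used=1 → run F
t=32: queue=[F,B,G,H] q_used=2 → run F
t=33: queue=[B,G,H,F] q_used=0 → run B
t=34: queue=[B,G,H,F] q_used=1 → run B
t=35: queue=[G,H,F] q_used=0 → run G
t=36: queue=[G,H,F] q_used=1 → run G
t=37: queue=[G,H,F] q_used=2 → run G
t=38: queue=[H,F,G] q_used=0 → run H
t=39: queue=[F,G] q_used=0 → run F
t=40: queue=[G] q_used=0 → run G
t=41: queue=[G] q_used=1 → run G
t=42: (idle)
t=43: (idle)
t=44: (idle)
t=45: (idle)
t=46: (idle)
t=47: (idle)
t=48: (idle)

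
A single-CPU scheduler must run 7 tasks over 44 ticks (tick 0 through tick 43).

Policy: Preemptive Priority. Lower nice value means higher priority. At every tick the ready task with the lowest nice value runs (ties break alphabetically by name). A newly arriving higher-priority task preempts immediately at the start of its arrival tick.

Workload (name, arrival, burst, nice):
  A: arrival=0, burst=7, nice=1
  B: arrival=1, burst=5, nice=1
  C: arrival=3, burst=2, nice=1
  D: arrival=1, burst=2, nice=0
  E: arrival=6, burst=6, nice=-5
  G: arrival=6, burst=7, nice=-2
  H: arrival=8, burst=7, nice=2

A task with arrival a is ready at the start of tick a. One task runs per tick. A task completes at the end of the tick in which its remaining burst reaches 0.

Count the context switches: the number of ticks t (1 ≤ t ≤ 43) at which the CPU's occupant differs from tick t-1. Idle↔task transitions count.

t=0: ready={A} → run A
t=1: ready={A,B,D} → run D
t=2: ready={A,B,D} → run D
t=3: ready={A,B,C} → run A
t=4: ready={A,B,C} → run A
t=5: ready={A,B,C} → run A
t=6: ready={A,B,C,E,G} → run E
t=7: ready={A,B,C,E,G} → run E
t=8: ready={A,B,C,E,G,H} → run E
t=9: ready={A,B,C,E,G,H} → run E
t=10: ready={A,B,C,E,G,H} → run E
t=11: ready={A,B,C,E,G,H} → run E
t=12: ready={A,B,C,G,H} → run G
t=13: ready={A,B,C,G,H} → run G
t=14: ready={A,B,C,G,H} → run G
t=15: ready={A,B,C,G,H} → run G
t=16: ready={A,B,C,G,H} → run G
t=17: ready={A,B,C,G,H} → run G
t=18: ready={A,B,C,G,H} → run G
t=19: ready={A,B,C,H} → run A
t=20: ready={A,B,C,H} → run A
t=21: ready={A,B,C,H} → run A
t=22: ready={B,C,H} → run B
t=23: ready={B,C,H} → run B
t=24: ready={B,C,H} → run B
t=25: ready={B,C,H} → run B
t=26: ready={B,C,H} → run B
t=27: ready={C,H} → run C
t=28: ready={C,H} → run C
t=29: ready={H} → run H
t=30: ready={H} → run H
t=31: ready={H} → run H
t=32: ready={H} → run H
t=33: ready={H} → run H
t=34: ready={H} → run H
t=35: ready={H} → run H
t=36: (idle)
t=37: (idle)
t=38: (idle)
t=39: (idle)
t=40: (idle)
t=41: (idle)
t=42: (idle)
t=43: (idle)

context switches = 9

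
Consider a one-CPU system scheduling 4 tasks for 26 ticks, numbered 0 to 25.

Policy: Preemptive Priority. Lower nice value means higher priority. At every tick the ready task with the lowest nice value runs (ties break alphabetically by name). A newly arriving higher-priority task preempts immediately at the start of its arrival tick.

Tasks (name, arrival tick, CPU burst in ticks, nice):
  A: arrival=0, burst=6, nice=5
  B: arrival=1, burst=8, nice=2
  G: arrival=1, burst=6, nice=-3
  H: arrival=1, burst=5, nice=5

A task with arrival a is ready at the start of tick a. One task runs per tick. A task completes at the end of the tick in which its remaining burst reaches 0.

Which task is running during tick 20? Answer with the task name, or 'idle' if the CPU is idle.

t=0: ready={A} → run A
t=1: ready={A,B,G,H} → run G
t=2: ready={A,B,G,H} → run G
t=3: ready={A,B,G,H} → run G
t=4: ready={A,B,G,H} → run G
t=5: ready={A,B,G,H} → run G
t=6: ready={A,B,G,H} → run G
t=7: ready={A,B,H} → run B
t=8: ready={A,B,H} → run B
t=9: ready={A,B,H} → run B
t=10: ready={A,B,H} → run B
t=11: ready={A,B,H} → run B
t=12: ready={A,B,H} → run B
t=13: ready={A,B,H} → run B
t=14: ready={A,B,H} → run B
t=15: ready={A,H} → run A
t=16: ready={A,H} → run A
t=17: ready={A,H} → run A
t=18: ready={A,H} → run A
t=19: ready={A,H} → run A
t=20: ready={H} → run H
t=21: ready={H} → run H
t=22: ready={H} → run H
t=23: ready={H} → run H
t=24: ready={H} → run H
t=25: (idle)

running at tick 20 = H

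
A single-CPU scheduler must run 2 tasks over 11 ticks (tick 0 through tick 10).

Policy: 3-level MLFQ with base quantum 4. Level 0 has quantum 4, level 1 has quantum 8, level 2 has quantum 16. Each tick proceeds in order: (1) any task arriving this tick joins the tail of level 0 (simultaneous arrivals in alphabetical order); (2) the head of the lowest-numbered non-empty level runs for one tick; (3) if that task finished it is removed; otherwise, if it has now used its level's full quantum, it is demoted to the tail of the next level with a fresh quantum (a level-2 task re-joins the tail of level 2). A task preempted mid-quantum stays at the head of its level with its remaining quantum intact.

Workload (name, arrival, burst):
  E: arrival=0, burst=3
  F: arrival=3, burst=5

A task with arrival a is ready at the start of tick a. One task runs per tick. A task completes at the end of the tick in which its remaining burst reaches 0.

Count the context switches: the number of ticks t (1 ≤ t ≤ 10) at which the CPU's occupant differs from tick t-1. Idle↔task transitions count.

context switches = 2

t=0: L0/L1/L2 = E/-/- → run E
t=1: L0/L1/L2 = E/-/- → run E
t=2: L0/L1/L2 = E/-/- → run E
t=3: L0/L1/L2 = F/-/- → run F
t=4: L0/L1/L2 = F/-/- → run F
t=5: L0/L1/L2 = F/-/- → run F
t=6: L0/L1/L2 = F/-/- → run F
t=7: L0/L1/L2 = -/F/- → run F
t=8: (idle)
t=9: (idle)
t=10: (idle)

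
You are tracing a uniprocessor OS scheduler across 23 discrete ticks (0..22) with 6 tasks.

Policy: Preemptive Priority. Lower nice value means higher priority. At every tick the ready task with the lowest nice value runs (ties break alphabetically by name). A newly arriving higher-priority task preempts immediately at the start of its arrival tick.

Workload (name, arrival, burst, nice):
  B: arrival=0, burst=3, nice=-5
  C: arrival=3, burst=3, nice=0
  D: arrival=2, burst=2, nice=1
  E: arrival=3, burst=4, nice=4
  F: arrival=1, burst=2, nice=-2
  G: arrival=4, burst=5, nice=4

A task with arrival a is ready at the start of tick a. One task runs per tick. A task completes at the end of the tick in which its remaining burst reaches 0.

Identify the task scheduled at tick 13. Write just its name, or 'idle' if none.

t=0: ready={B} → run B
t=1: ready={B,F} → run B
t=2: ready={B,D,F} → run B
t=3: ready={C,D,E,F} → run F
t=4: ready={C,D,E,F,G} → run F
t=5: ready={C,D,E,G} → run C
t=6: ready={C,D,E,G} → run C
t=7: ready={C,D,E,G} → run C
t=8: ready={D,E,G} → run D
t=9: ready={D,E,G} → run D
t=10: ready={E,G} → run E
t=11: ready={E,G} → run E
t=12: ready={E,G} → run E
t=13: ready={E,G} → run E
t=14: ready={G} → run G
t=15: ready={G} → run G
t=16: ready={G} → run G
t=17: ready={G} → run G
t=18: ready={G} → run G
t=19: (idle)
t=20: (idle)
t=21: (idle)
t=22: (idle)

running at tick 13 = E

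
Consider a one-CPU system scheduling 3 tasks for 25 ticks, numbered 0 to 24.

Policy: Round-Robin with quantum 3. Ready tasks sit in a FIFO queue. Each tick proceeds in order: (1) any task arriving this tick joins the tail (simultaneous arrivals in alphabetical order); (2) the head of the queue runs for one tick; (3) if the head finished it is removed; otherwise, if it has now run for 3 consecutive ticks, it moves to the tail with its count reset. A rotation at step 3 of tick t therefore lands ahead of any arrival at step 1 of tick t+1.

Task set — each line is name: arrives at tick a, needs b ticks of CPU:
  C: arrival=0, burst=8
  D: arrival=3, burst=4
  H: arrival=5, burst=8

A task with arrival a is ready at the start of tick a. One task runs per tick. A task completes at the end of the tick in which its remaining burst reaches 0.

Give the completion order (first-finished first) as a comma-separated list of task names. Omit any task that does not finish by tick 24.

completion order = C, D, H

t=0: queue=[C] q_used=0 → run C
t=1: queue=[C] q_used=1 → run C
t=2: queue=[C] q_used=2 → run C
t=3: queue=[C,D] q_used=0 → run C
t=4: queue=[C,D] q_used=1 → run C
t=5: queue=[C,D,H] q_used=2 → run C
t=6: queue=[D,H,C] q_used=0 → run D
t=7: queue=[D,H,C] q_used=1 → run D
t=8: queue=[D,H,C] q_used=2 → run D
t=9: queue=[H,C,D] q_used=0 → run H
t=10: queue=[H,C,D] q_used=1 → run H
t=11: queue=[H,C,D] q_used=2 → run H
t=12: queue=[C,D,H] q_used=0 → run C
t=13: queue=[C,D,H] q_used=1 → run C
t=14: queue=[D,H] q_used=0 → run D
t=15: queue=[H] q_used=0 → run H
t=16: queue=[H] q_used=1 → run H
t=17: queue=[H] q_used=2 → run H
t=18: queue=[H] q_used=0 → run H
t=19: queue=[H] q_used=1 → run H
t=20: (idle)
t=21: (idle)
t=22: (idle)
t=23: (idle)
t=24: (idle)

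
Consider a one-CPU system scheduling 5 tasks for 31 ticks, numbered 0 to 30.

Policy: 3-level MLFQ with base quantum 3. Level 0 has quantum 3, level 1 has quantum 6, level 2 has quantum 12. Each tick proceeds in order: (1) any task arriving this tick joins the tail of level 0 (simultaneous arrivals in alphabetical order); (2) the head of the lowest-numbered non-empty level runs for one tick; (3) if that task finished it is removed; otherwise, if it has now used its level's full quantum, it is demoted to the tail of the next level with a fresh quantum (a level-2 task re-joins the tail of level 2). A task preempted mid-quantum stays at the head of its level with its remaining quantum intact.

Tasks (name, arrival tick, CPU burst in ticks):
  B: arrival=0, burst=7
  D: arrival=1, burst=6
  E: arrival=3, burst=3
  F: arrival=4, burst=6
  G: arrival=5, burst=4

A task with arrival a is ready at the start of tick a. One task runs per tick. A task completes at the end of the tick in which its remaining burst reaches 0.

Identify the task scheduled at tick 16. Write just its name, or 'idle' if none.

running at tick 16 = B

t=0: L0/L1/L2 = B/-/- → run B
t=1: L0/L1/L2 = BD/-/- → run B
t=2: L0/L1/L2 = BD/-/- → run B
t=3: L0/L1/L2 = DE/B/- → run D
t=4: L0/L1/L2 = DEF/B/- → run D
t=5: L0/L1/L2 = DEFG/B/- → run D
t=6: L0/L1/L2 = EFG/BD/- → run E
t=7: L0/L1/L2 = EFG/BD/- → run E
t=8: L0/L1/L2 = EFG/BD/- → run E
t=9: L0/L1/L2 = FG/BD/- → run F
t=10: L0/L1/L2 = FG/BD/- → run F
t=11: L0/L1/L2 = FG/BD/- → run F
t=12: L0/L1/L2 = G/BDF/- → run G
t=13: L0/L1/L2 = G/BDF/- → run G
t=14: L0/L1/L2 = G/BDF/- → run G
t=15: L0/L1/L2 = -/BDFG/- → run B
t=16: L0/L1/L2 = -/BDFG/- → run B
t=17: L0/L1/L2 = -/BDFG/- → run B
t=18: L0/L1/L2 = -/BDFG/- → run B
t=19: L0/L1/L2 = -/DFG/- → run D
t=20: L0/L1/L2 = -/DFG/- → run D
t=21: L0/L1/L2 = -/DFG/- → run D
t=22: L0/L1/L2 = -/FG/- → run F
t=23: L0/L1/L2 = -/FG/- → run F
t=24: L0/L1/L2 = -/FG/- → run F
t=25: L0/L1/L2 = -/G/- → run G
t=26: (idle)
t=27: (idle)
t=28: (idle)
t=29: (idle)
t=30: (idle)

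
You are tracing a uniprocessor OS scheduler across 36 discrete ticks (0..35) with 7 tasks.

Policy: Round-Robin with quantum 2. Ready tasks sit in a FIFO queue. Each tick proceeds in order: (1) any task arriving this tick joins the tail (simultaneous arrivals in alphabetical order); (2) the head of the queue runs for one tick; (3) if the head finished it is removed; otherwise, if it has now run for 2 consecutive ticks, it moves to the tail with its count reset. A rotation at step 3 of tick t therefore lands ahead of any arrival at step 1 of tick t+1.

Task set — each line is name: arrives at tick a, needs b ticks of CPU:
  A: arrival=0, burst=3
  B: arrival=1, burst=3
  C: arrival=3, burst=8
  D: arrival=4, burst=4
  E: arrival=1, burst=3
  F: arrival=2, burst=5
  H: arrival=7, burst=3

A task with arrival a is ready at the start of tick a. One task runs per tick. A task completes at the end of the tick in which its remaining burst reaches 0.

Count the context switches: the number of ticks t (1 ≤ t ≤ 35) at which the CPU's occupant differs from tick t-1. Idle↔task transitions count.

t=0: queue=[A] q_used=0 → run A
t=1: queue=[A,B,E] q_used=1 → run A
t=2: queue=[B,E,A,F] q_used=0 → run B
t=3: queue=[B,E,A,F,C] q_used=1 → run B
t=4: queue=[E,A,F,C,B,D] q_used=0 → run E
t=5: queue=[E,A,F,C,B,D] q_used=1 → run E
t=6: queue=[A,F,C,B,D,E] q_used=0 → run A
t=7: queue=[F,C,B,D,E,H] q_used=0 → run F
t=8: queue=[F,C,B,D,E,H] q_used=1 → run F
t=9: queue=[C,B,D,E,H,F] q_used=0 → run C
t=10: queue=[C,B,D,E,H,F] q_used=1 → run C
t=11: queue=[B,D,E,H,F,C] q_used=0 → run B
t=12: queue=[D,E,H,F,C] q_used=0 → run D
t=13: queue=[D,E,H,F,C] q_used=1 → run D
t=14: queue=[E,H,F,C,D] q_used=0 → run E
t=15: queue=[H,F,C,D] q_used=0 → run H
t=16: queue=[H,F,C,D] q_used=1 → run H
t=17: queue=[F,C,D,H] q_used=0 → run F
t=18: queue=[F,C,D,H] q_used=1 → run F
t=19: queue=[C,D,H,F] q_used=0 → run C
t=20: queue=[C,D,H,F] q_used=1 → run C
t=21: queue=[D,H,F,C] q_used=0 → run D
t=22: queue=[D,H,F,C] q_used=1 → run D
t=23: queue=[H,F,C] q_used=0 → run H
t=24: queue=[F,C] q_used=0 → run F
t=25: queue=[C] q_used=0 → run C
t=26: queue=[C] q_used=1 → run C
t=27: queue=[C] q_used=0 → run C
t=28: queue=[C] q_used=1 → run C
t=29: (idle)
t=30: (idle)
t=31: (idle)
t=32: (idle)
t=33: (idle)
t=34: (idle)
t=35: (idle)

context switches = 16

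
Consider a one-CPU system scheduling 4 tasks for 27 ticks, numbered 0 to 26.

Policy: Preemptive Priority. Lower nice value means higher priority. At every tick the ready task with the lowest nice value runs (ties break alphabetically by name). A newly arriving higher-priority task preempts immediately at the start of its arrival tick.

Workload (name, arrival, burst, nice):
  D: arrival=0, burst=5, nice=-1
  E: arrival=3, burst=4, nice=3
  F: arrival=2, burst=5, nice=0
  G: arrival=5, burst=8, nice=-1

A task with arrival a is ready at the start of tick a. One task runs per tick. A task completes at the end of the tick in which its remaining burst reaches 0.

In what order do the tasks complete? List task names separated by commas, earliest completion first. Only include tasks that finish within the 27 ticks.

t=0: ready={D} → run D
t=1: ready={D} → run D
t=2: ready={D,F} → run D
t=3: ready={D,E,F} → run D
t=4: ready={D,E,F} → run D
t=5: ready={E,F,G} → run G
t=6: ready={E,F,G} → run G
t=7: ready={E,F,G} → run G
t=8: ready={E,F,G} → run G
t=9: ready={E,F,G} → run G
t=10: ready={E,F,G} → run G
t=11: ready={E,F,G} → run G
t=12: ready={E,F,G} → run G
t=13: ready={E,F} → run F
t=14: ready={E,F} → run F
t=15: ready={E,F} → run F
t=16: ready={E,F} → run F
t=17: ready={E,F} → run F
t=18: ready={E} → run E
t=19: ready={E} → run E
t=20: ready={E} → run E
t=21: ready={E} → run E
t=22: (idle)
t=23: (idle)
t=24: (idle)
t=25: (idle)
t=26: (idle)

completion order = D, G, F, E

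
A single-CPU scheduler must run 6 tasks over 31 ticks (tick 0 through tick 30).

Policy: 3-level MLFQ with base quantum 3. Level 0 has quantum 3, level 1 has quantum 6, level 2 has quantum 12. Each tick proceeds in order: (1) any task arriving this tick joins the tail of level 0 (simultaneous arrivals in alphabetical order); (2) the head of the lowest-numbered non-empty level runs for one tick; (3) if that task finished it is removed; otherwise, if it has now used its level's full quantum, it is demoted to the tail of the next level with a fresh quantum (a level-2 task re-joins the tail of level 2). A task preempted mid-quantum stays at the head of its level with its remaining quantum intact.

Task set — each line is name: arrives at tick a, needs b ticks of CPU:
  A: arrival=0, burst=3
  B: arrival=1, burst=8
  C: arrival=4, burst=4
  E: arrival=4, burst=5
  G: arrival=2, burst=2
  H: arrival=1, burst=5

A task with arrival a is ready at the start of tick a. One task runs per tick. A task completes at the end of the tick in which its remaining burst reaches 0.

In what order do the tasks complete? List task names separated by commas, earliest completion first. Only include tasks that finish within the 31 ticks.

completion order = A, G, B, H, C, E

t=0: L0/L1/L2 = A/-/- → run A
t=1: L0/L1/L2 = ABH/-/- → run A
t=2: L0/L1/L2 = ABHG/-/- → run A
t=3: L0/L1/L2 = BHG/-/- → run B
t=4: L0/L1/L2 = BHGCE/-/- → run B
t=5: L0/L1/L2 = BHGCE/-/- → run B
t=6: L0/L1/L2 = HGCE/B/- → run H
t=7: L0/L1/L2 = HGCE/B/- → run H
t=8: L0/L1/L2 = HGCE/B/- → run H
t=9: L0/L1/L2 = GCE/BH/- → run G
t=10: L0/L1/L2 = GCE/BH/- → run G
t=11: L0/L1/L2 = CE/BH/- → run C
t=12: L0/L1/L2 = CE/BH/- → run C
t=13: L0/L1/L2 = CE/BH/- → run C
t=14: L0/L1/L2 = E/BHC/- → run E
t=15: L0/L1/L2 = E/BHC/- → run E
t=16: L0/L1/L2 = E/BHC/- → run E
t=17: L0/L1/L2 = -/BHCE/- → run B
t=18: L0/L1/L2 = -/BHCE/- → run B
t=19: L0/L1/L2 = -/BHCE/- → run B
t=20: L0/L1/L2 = -/BHCE/- → run B
t=21: L0/L1/L2 = -/BHCE/- → run B
t=22: L0/L1/L2 = -/HCE/- → run H
t=23: L0/L1/L2 = -/HCE/- → run H
t=24: L0/L1/L2 = -/CE/- → run C
t=25: L0/L1/L2 = -/E/- → run E
t=26: L0/L1/L2 = -/E/- → run E
t=27: (idle)
t=28: (idle)
t=29: (idle)
t=30: (idle)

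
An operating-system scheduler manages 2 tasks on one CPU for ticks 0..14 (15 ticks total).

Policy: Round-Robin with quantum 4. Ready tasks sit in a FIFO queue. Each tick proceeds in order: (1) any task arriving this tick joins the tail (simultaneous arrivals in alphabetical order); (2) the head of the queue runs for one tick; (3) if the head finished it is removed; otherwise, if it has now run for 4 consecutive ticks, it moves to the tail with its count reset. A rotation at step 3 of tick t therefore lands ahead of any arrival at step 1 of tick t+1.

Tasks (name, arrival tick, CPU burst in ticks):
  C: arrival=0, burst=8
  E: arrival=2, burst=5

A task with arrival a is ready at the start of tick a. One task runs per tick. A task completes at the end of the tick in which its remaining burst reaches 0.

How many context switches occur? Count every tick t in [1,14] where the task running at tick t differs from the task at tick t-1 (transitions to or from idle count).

t=0: queue=[C] q_used=0 → run C
t=1: queue=[C] q_used=1 → run C
t=2: queue=[C,E] q_used=2 → run C
t=3: queue=[C,E] q_used=3 → run C
t=4: queue=[E,C] q_used=0 → run E
t=5: queue=[E,C] q_used=1 → run E
t=6: queue=[E,C] q_used=2 → run E
t=7: queue=[E,C] q_used=3 → run E
t=8: queue=[C,E] q_used=0 → run C
t=9: queue=[C,E] q_used=1 → run C
t=10: queue=[C,E] q_used=2 → run C
t=11: queue=[C,E] q_used=3 → run C
t=12: queue=[E] q_used=0 → run E
t=13: (idle)
t=14: (idle)

context switches = 4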